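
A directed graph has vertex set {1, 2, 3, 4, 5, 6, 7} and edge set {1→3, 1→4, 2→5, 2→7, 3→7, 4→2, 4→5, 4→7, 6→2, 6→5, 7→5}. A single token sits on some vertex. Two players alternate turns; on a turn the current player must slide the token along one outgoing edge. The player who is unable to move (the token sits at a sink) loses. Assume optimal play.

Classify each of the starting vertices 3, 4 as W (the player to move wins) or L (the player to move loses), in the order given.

Label each position W (a win for the player to move) or L (a loss). A position with no legal move is L; any other position is W exactly when some move reaches an L, and L when every move reaches a W.
Every edge goes from a vertex to one that appears earlier in the order 5, 7, 2, 4, 3, 1, 6, so processing vertices in that order labels each vertex after all of its successors.
5: no outgoing edge → L
7: can move to 5, which is L ⇒ W
2: can move to 5, which is L ⇒ W
4: can move to 5, which is L ⇒ W
3: the only move is to 7(W), a W ⇒ L
1: can move to 3, which is L ⇒ W
6: can move to 5, which is L ⇒ W

3: L, 4: W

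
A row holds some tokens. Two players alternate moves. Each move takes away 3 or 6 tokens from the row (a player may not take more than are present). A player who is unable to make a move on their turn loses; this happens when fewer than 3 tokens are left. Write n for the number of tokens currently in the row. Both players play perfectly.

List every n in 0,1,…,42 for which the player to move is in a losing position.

Build the W/L table. Terminal = L. A non-terminal position is W if it has a move to some L; otherwise it is L.
n=0: no move → L
n=1: no move → L
n=2: no move → L
n=3: reaches L-position 0 → W
n=4: reaches L-position 1 → W
n=5: reaches L-position 2 → W
n=6: reaches L-position 0 → W
n=7: reaches L-position 1 → W
n=8: reaches L-position 2 → W
n=9: only reaches 6(W), 3(W), all W → L
n=10: only reaches 7(W), 4(W), all W → L
n=11: only reaches 8(W), 5(W), all W → L
n=12: reaches L-position 9 → W
n=13: reaches L-position 10 → W
n=14: reaches L-position 11 → W
n=15: reaches L-position 9 → W
n=16: reaches L-position 10 → W
n=17: reaches L-position 11 → W
n=18: only reaches 15(W), 12(W), all W → L
n=19: only reaches 16(W), 13(W), all W → L
n=20: only reaches 17(W), 14(W), all W → L
n=21: reaches L-position 18 → W
n=22: reaches L-position 19 → W
n=23: reaches L-position 20 → W
n=24: reaches L-position 18 → W
n=25: reaches L-position 19 → W
n=26: reaches L-position 20 → W
n=27: only reaches 24(W), 21(W), all W → L
n=28: only reaches 25(W), 22(W), all W → L
n=29: only reaches 26(W), 23(W), all W → L
n=30: reaches L-position 27 → W
n=31: reaches L-position 28 → W
n=32: reaches L-position 29 → W
n=33: reaches L-position 27 → W
n=34: reaches L-position 28 → W
n=35: reaches L-position 29 → W
n=36: only reaches 33(W), 30(W), all W → L
n=37: only reaches 34(W), 31(W), all W → L
n=38: only reaches 35(W), 32(W), all W → L
n=39: reaches L-position 36 → W
n=40: reaches L-position 37 → W
n=41: reaches L-position 38 → W
n=42: reaches L-position 36 → W
Reading off the rows marked L gives the requested list; there are 15 such values of n.

0, 1, 2, 9, 10, 11, 18, 19, 20, 27, 28, 29, 36, 37, 38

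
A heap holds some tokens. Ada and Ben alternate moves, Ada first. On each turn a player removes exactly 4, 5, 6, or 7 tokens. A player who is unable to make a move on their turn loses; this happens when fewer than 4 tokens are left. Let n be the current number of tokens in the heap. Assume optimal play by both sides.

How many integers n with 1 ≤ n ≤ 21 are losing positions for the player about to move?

7

Build the W/L table. Terminal = L. A non-terminal position is W if it has a move to some L; otherwise it is L.
n=0: no move → L
n=1: no move → L
n=2: no move → L
n=3: no move → L
n=4: reaches L-position 0 → W
n=5: reaches L-position 1 → W
n=6: reaches L-position 2 → W
n=7: reaches L-position 3 → W
n=8: reaches L-position 3 → W
n=9: reaches L-position 3 → W
n=10: reaches L-position 3 → W
n=11: only reaches 7(W), 6(W), 5(W), 4(W), all W → L
n=12: only reaches 8(W), 7(W), 6(W), 5(W), all W → L
n=13: only reaches 9(W), 8(W), 7(W), 6(W), all W → L
n=14: only reaches 10(W), 9(W), 8(W), 7(W), all W → L
n=15: reaches L-position 11 → W
n=16: reaches L-position 12 → W
n=17: reaches L-position 13 → W
n=18: reaches L-position 14 → W
n=19: reaches L-position 14 → W
n=20: reaches L-position 14 → W
n=21: reaches L-position 14 → W
L entries with 1 ≤ n ≤ 21 (n=0 is outside the asked range and is not counted): n = 1, 2, 3, 11, 12, 13, 14; that makes 7.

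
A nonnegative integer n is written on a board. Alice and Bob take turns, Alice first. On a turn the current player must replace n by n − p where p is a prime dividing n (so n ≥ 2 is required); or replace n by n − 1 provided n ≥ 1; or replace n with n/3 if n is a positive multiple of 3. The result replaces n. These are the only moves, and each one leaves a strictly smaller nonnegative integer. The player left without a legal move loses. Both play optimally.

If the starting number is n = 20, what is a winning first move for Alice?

Move to 18.

Positions with no move are L. A position that does have a move is losing for the player to move precisely when every available move leads to a winning position for the opponent. Fill in the labels:
n=0: no move → L
n=1: W (go to 0, an L position)
n=2: W (go to 0, an L position)
n=3: W (go to 0, an L position)
n=4: L (options 2(W), 3(W) are all W)
n=5: W (go to 0, an L position)
n=6: W (go to 4, an L position)
n=7: W (go to 0, an L position)
n=8: L (options 6(W), 7(W) are all W)
n=9: W (go to 8, an L position)
n=10: W (go to 8, an L position)
n=11: W (go to 0, an L position)
n=12: W (go to 4, an L position)
n=13: W (go to 0, an L position)
n=14: L (options 7(W), 12(W), 13(W) are all W)
n=15: W (go to 14, an L position)
n=16: W (go to 14, an L position)
n=17: W (go to 0, an L position)
n=18: L (options 6(W), 15(W), 16(W), 17(W) are all W)
n=19: W (go to 0, an L position)
n=20: W (go to 18, an L position)
From 20, the L positions reachable in one move are: 18.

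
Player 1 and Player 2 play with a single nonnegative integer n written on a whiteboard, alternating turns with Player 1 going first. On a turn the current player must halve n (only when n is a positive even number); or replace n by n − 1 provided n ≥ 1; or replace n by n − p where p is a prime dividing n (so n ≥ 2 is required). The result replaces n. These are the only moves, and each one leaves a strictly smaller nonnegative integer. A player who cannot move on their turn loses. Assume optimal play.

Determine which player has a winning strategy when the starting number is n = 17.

Label each position W (a win for the player to move) or L (a loss). A position with no legal move is L; any other position is W exactly when some move reaches an L, and L when every move reaches a W.
n=0: no move → L
n=1: reaches L-position 0 → W
n=2: reaches L-position 0 → W
n=3: reaches L-position 0 → W
n=4: only reaches 2(W), 3(W), all W → L
n=5: reaches L-position 0 → W
n=6: reaches L-position 4 → W
n=7: reaches L-position 0 → W
n=8: reaches L-position 4 → W
n=9: only reaches 6(W), 8(W), all W → L
n=10: reaches L-position 9 → W
n=11: reaches L-position 0 → W
n=12: reaches L-position 9 → W
n=13: reaches L-position 0 → W
n=14: only reaches 7(W), 12(W), 13(W), all W → L
n=15: reaches L-position 14 → W
n=16: reaches L-position 14 → W
n=17: reaches L-position 0 → W
The starting position 17 is W: Player 1 should move to 0, handing over an L position.

Player 1 wins.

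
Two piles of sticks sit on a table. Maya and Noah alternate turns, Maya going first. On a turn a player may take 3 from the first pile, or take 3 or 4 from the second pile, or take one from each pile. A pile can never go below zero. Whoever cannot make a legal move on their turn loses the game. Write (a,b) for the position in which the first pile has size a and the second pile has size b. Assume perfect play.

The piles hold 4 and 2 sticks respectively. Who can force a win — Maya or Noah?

Noah wins.

Use the standard recursion: the mover loses at a terminal position; elsewhere, the mover wins exactly when some move hands the opponent an L position.
No move ever increases a pile, so every position that can arise here has a ≤ 4 and b ≤ 2; it is enough to label the cells with 0 ≤ a ≤ 4 and 0 ≤ b ≤ 2.
Every move lowers a or b (never raises either), so fill the grid row by row in increasing a, and left to right within a row: each cell's successors are then already labelled.
      b=0  b=1  b=2
a=0:    L    L    L
a=1:    L    W    W
a=2:    L    W    L
a=3:    W    W    W
a=4:    W    L    L
Cells with no legal move (terminal, hence L): (0,0), (0,1), (0,2), (1,0), (2,0).
The remaining L cells, each justified by listing all of its moves:
(2,2): →(1,1)(W) only, which is W, so L
(4,1): →(1,1)(W), (3,0)(W) — all W, so L
(4,2): →(1,2)(W), (3,1)(W) — all W, so L
Every other cell has at least one move into one of the L cells above, so it is W.
Every move from (4,2) reaches a W position, so the mover loses.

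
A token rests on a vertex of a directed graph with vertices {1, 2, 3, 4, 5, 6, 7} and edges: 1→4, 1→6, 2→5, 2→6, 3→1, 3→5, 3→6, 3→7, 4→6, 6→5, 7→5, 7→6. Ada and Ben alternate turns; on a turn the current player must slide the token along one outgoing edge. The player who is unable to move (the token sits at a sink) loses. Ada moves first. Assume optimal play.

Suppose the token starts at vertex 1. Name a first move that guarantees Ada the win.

Classify positions by backward induction: terminal positions (no move available) are L. From any other position, the mover wins iff some move reaches an L.
Every edge goes from a vertex to one that appears earlier in the order 5, 6, 4, 1, 2, 7, 3, so processing vertices in that order labels each vertex after all of its successors.
5: no outgoing edge → L
6: reaches L-position 5 → W
4: only reaches 6(W), which is W → L
1: reaches L-position 4 → W
2: reaches L-position 5 → W
7: reaches L-position 5 → W
3: reaches L-position 5 → W
From 1, the L positions reachable in one move are: 4.

Move to 4.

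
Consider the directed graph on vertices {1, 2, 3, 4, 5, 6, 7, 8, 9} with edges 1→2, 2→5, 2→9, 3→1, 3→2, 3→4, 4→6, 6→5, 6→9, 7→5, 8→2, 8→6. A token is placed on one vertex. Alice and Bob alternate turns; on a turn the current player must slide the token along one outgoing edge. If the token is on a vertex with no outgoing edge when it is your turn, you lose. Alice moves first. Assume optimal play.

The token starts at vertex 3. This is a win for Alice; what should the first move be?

Move to 1.

Compute win/loss labels from the base case upward. A position with no move is L. Any other position is W if it can reach an L in one move, else L.
Every edge goes from a vertex to one that appears earlier in the order 5, 9, 6, 7, 4, 2, 1, 3, 8, so processing vertices in that order labels each vertex after all of its successors.
5: no outgoing edge → L
9: no outgoing edge → L
6: reaches L-position 9 → W
7: reaches L-position 5 → W
4: only reaches 6(W), which is W → L
2: reaches L-position 9 → W
1: only reaches 2(W), which is W → L
3: reaches L-position 1 → W
8: only reaches 2(W), 6(W), all W → L
From 3, the L positions reachable in one move are: 1, 4. Any move reaching one of these is winning.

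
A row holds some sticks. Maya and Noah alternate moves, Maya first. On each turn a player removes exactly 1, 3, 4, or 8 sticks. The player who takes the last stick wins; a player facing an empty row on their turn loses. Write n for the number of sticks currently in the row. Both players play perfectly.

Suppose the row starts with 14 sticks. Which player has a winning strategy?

Noah wins.

Positions with no move are L. A position that does have a move is losing for the player to move precisely when every available move leads to a winning position for the opponent. Fill in the labels:
n=0: no move → L
n=1: →0(L), so W
n=2: →1(W) only, which is W, so L
n=3: →2(L), so W
n=4: →0(L), so W
n=5: →2(L), so W
n=6: →2(L), so W
n=7: →6(W), 4(W), 3(W) — all W, so L
n=8: →7(L), so W
n=9: →8(W), 6(W), 5(W), 1(W) — all W, so L
n=10: →9(L), so W
n=11: →7(L), so W
n=12: →9(L), so W
n=13: →9(L), so W
n=14: →13(W), 11(W), 10(W), 6(W) — all W, so L
The starting position 14 is L: whatever Maya does, the opponent receives a W position.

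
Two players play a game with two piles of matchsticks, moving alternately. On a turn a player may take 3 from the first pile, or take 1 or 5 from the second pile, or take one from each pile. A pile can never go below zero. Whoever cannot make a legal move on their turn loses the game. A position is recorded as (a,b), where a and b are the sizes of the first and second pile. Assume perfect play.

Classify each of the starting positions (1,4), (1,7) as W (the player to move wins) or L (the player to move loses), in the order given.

Work bottom-up. With no move the player to move loses. Otherwise the position is W if at least one move leads to an L position for the opponent, and L if every move leads to a W.
No move ever increases a pile, so every position that can arise here has a ≤ 1 and b ≤ 7; it is enough to label the cells with 0 ≤ a ≤ 1 and 0 ≤ b ≤ 7.
Every move lowers a or b (never raises either), so fill the grid row by row in increasing a, and left to right within a row: each cell's successors are then already labelled.
      b=0  b=1  b=2  b=3  b=4  b=5  b=6  b=7
a=0:    L    W    L    W    L    W    L    W
a=1:    L    W    L    W    L    W    L    W
Cells with no legal move (terminal, hence L): (0,0), (1,0).
The remaining L cells, each justified by listing all of its moves:
(0,2): the only move is to (0,1)(W), a W ⇒ L
(0,4): the only move is to (0,3)(W), a W ⇒ L
(0,6): moves to (0,5)(W), (0,1)(W); every one is W ⇒ L
(1,2): moves to (1,1)(W), (0,1)(W); every one is W ⇒ L
(1,4): moves to (1,3)(W), (0,3)(W); every one is W ⇒ L
(1,6): moves to (1,5)(W), (1,1)(W), (0,5)(W); every one is W ⇒ L
Every other cell has at least one move into one of the L cells above, so it is W.
(1,4): one of the L cells justified above, so L
(1,7): the move to (1,6) reaches an L cell, so W

(1,4): L, (1,7): W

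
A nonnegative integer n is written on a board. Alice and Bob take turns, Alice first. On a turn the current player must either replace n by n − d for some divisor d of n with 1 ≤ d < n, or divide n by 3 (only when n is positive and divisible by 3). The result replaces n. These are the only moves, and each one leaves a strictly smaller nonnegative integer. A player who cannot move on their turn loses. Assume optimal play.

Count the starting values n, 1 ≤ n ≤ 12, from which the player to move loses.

Build the W/L table. Terminal = L. A non-terminal position is W if it has a move to some L; otherwise it is L.
n=0: no move → L
n=1: no move → L
n=2: →1(L), so W
n=3: →1(L), so W
n=4: →2(W), 3(W) — all W, so L
n=5: →4(L), so W
n=6: →4(L), so W
n=7: →6(W) only, which is W, so L
n=8: →4(L), so W
n=9: →3(W), 6(W), 8(W) — all W, so L
n=10: →9(L), so W
n=11: →10(W) only, which is W, so L
n=12: →4(L), so W
L entries with 1 ≤ n ≤ 12 (n=0 is outside the asked range and is not counted): n = 1, 4, 7, 9, 11; that makes 5.

5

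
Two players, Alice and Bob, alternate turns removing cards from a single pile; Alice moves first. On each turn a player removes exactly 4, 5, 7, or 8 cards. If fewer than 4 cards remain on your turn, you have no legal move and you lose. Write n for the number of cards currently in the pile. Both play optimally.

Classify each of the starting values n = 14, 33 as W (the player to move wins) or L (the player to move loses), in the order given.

Build the W/L table. Terminal = L. A non-terminal position is W if it has a move to some L; otherwise it is L.
n=0: no move → L
n=1: no move → L
n=2: no move → L
n=3: no move → L
n=4: W (go to 0, an L position)
n=5: W (go to 1, an L position)
n=6: W (go to 2, an L position)
n=7: W (go to 3, an L position)
n=8: W (go to 3, an L position)
n=9: W (go to 2, an L position)
n=10: W (go to 3, an L position)
n=11: W (go to 3, an L position)
n=12: L (options 8(W), 7(W), 5(W), 4(W) are all W)
n=13: L (options 9(W), 8(W), 6(W), 5(W) are all W)
n=14: L (options 10(W), 9(W), 7(W), 6(W) are all W)
n=15: L (options 11(W), 10(W), 8(W), 7(W) are all W)
n=16: W (go to 12, an L position)
n=17: W (go to 13, an L position)
n=18: W (go to 14, an L position)
n=19: W (go to 15, an L position)
n=20: W (go to 15, an L position)
n=21: W (go to 14, an L position)
n=22: W (go to 15, an L position)
n=23: W (go to 15, an L position)
n=24: L (options 20(W), 19(W), 17(W), 16(W) are all W)
n=25: L (options 21(W), 20(W), 18(W), 17(W) are all W)
n=26: L (options 22(W), 21(W), 19(W), 18(W) are all W)
n=27: L (options 23(W), 22(W), 20(W), 19(W) are all W)
n=28: W (go to 24, an L position)
n=29: W (go to 25, an L position)
n=30: W (go to 26, an L position)
n=31: W (go to 27, an L position)
n=32: W (go to 27, an L position)
n=33: W (go to 26, an L position)

14: L, 33: W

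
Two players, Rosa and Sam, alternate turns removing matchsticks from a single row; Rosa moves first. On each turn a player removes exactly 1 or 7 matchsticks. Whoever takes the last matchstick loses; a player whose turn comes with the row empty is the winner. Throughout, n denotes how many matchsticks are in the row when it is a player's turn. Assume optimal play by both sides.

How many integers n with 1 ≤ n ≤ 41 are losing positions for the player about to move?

Classify positions by backward induction: terminal positions (no move available) are W. From any other position, the mover wins iff some move reaches an L.
n=0: no move; the opponent has just taken the last matchstick and therefore loses → W
n=1: only reaches 0(W), which is W → L
n=2: reaches L-position 1 → W
n=3: only reaches 2(W), which is W → L
n=4: reaches L-position 3 → W
n=5: only reaches 4(W), which is W → L
n=6: reaches L-position 5 → W
n=7: only reaches 6(W), 0(W), all W → L
n=8: reaches L-position 7 → W
n=9: only reaches 8(W), 2(W), all W → L
n=10: reaches L-position 9 → W
n=11: only reaches 10(W), 4(W), all W → L
n=12: reaches L-position 11 → W
n=13: only reaches 12(W), 6(W), all W → L
n=14: reaches L-position 13 → W
n=15: only reaches 14(W), 8(W), all W → L
n=16: reaches L-position 15 → W
n=17: only reaches 16(W), 10(W), all W → L
n=18: reaches L-position 17 → W
n=19: only reaches 18(W), 12(W), all W → L
n=20: reaches L-position 19 → W
n=21: only reaches 20(W), 14(W), all W → L
n=22: reaches L-position 21 → W
n=23: only reaches 22(W), 16(W), all W → L
n=24: reaches L-position 23 → W
n=25: only reaches 24(W), 18(W), all W → L
n=26: reaches L-position 25 → W
n=27: only reaches 26(W), 20(W), all W → L
n=28: reaches L-position 27 → W
n=29: only reaches 28(W), 22(W), all W → L
n=30: reaches L-position 29 → W
n=31: only reaches 30(W), 24(W), all W → L
n=32: reaches L-position 31 → W
n=33: only reaches 32(W), 26(W), all W → L
n=34: reaches L-position 33 → W
n=35: only reaches 34(W), 28(W), all W → L
n=36: reaches L-position 35 → W
n=37: only reaches 36(W), 30(W), all W → L
n=38: reaches L-position 37 → W
n=39: only reaches 38(W), 32(W), all W → L
n=40: reaches L-position 39 → W
n=41: only reaches 40(W), 34(W), all W → L
L entries with 1 ≤ n ≤ 41 (the range starts at n=1): n = 1, 3, 5, 7, 9, 11, 13, 15, 17, 19, 21, 23, 25, 27, 29, 31, 33, 35, 37, 39, 41; that makes 21.

21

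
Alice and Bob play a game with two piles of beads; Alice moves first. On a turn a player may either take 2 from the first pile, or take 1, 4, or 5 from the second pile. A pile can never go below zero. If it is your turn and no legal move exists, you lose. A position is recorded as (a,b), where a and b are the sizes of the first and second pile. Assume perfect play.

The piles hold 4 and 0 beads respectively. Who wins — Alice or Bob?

Work bottom-up. With no move the player to move loses. Otherwise the position is W if at least one move leads to an L position for the opponent, and L if every move leads to a W.
No move ever increases a pile, so every position that can arise here has a ≤ 4 and b ≤ 0; it is enough to label the cells with 0 ≤ a ≤ 4 and 0 ≤ b ≤ 0.
Every move lowers a or b (never raises either), so fill the grid row by row in increasing a, and left to right within a row: each cell's successors are then already labelled.
      b=0
a=0:    L
a=1:    L
a=2:    W
a=3:    W
a=4:    L
Cells with no legal move (terminal, hence L): (0,0), (1,0).
The remaining L cells, each justified by listing all of its moves:
(4,0): L (sole option (2,0)(W) is W)
Every other cell has at least one move into one of the L cells above, so it is W.
Every move from (4,0) reaches a W position, so the mover loses.

Bob wins.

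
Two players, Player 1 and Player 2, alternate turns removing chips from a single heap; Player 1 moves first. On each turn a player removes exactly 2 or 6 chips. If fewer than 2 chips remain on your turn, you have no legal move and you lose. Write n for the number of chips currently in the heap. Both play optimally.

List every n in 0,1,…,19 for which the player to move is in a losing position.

Label each position W (a win for the player to move) or L (a loss). A position with no legal move is L; any other position is W exactly when some move reaches an L, and L when every move reaches a W.
n=0: no move → L
n=1: no move → L
n=2: →0(L), so W
n=3: →1(L), so W
n=4: →2(W) only, which is W, so L
n=5: →3(W) only, which is W, so L
n=6: →4(L), so W
n=7: →5(L), so W
n=8: →6(W), 2(W) — all W, so L
n=9: →7(W), 3(W) — all W, so L
n=10: →8(L), so W
n=11: →9(L), so W
n=12: →10(W), 6(W) — all W, so L
n=13: →11(W), 7(W) — all W, so L
n=14: →12(L), so W
n=15: →13(L), so W
n=16: →14(W), 10(W) — all W, so L
n=17: →15(W), 11(W) — all W, so L
n=18: →16(L), so W
n=19: →17(L), so W
Reading off the rows marked L gives the requested list; there are 10 such values of n.

0, 1, 4, 5, 8, 9, 12, 13, 16, 17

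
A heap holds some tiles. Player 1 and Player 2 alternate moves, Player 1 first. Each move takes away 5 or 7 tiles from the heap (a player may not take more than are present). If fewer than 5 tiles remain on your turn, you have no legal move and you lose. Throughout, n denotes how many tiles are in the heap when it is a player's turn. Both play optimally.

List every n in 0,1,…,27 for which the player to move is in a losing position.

0, 1, 2, 3, 4, 12, 13, 14, 15, 16, 24, 25, 26, 27

Use the standard recursion: the mover loses at a terminal position; elsewhere, the mover wins exactly when some move hands the opponent an L position.
n=0: no move → L
n=1: no move → L
n=2: no move → L
n=3: no move → L
n=4: no move → L
n=5: reaches L-position 0 → W
n=6: reaches L-position 1 → W
n=7: reaches L-position 2 → W
n=8: reaches L-position 3 → W
n=9: reaches L-position 4 → W
n=10: reaches L-position 3 → W
n=11: reaches L-position 4 → W
n=12: only reaches 7(W), 5(W), all W → L
n=13: only reaches 8(W), 6(W), all W → L
n=14: only reaches 9(W), 7(W), all W → L
n=15: only reaches 10(W), 8(W), all W → L
n=16: only reaches 11(W), 9(W), all W → L
n=17: reaches L-position 12 → W
n=18: reaches L-position 13 → W
n=19: reaches L-position 14 → W
n=20: reaches L-position 15 → W
n=21: reaches L-position 16 → W
n=22: reaches L-position 15 → W
n=23: reaches L-position 16 → W
n=24: only reaches 19(W), 17(W), all W → L
n=25: only reaches 20(W), 18(W), all W → L
n=26: only reaches 21(W), 19(W), all W → L
n=27: only reaches 22(W), 20(W), all W → L
Reading off the rows marked L gives the requested list; there are 14 such values of n.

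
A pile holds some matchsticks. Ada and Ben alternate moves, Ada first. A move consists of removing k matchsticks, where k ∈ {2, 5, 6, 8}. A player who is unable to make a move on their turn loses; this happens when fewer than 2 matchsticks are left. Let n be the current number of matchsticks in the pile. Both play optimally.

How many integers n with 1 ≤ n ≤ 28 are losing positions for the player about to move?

Compute win/loss labels from the base case upward. A position with no move is L. Any other position is W if it can reach an L in one move, else L.
n=0: no move → L
n=1: no move → L
n=2: reaches L-position 0 → W
n=3: reaches L-position 1 → W
n=4: only reaches 2(W), which is W → L
n=5: reaches L-position 0 → W
n=6: reaches L-position 4 → W
n=7: reaches L-position 1 → W
n=8: reaches L-position 0 → W
n=9: reaches L-position 4 → W
n=10: reaches L-position 4 → W
n=11: only reaches 9(W), 6(W), 5(W), 3(W), all W → L
n=12: reaches L-position 4 → W
n=13: reaches L-position 11 → W
n=14: only reaches 12(W), 9(W), 8(W), 6(W), all W → L
n=15: only reaches 13(W), 10(W), 9(W), 7(W), all W → L
n=16: reaches L-position 14 → W
n=17: reaches L-position 15 → W
n=18: only reaches 16(W), 13(W), 12(W), 10(W), all W → L
n=19: reaches L-position 14 → W
n=20: reaches L-position 18 → W
n=21: reaches L-position 15 → W
n=22: reaches L-position 14 → W
n=23: reaches L-position 18 → W
n=24: reaches L-position 18 → W
n=25: only reaches 23(W), 20(W), 19(W), 17(W), all W → L
n=26: reaches L-position 18 → W
n=27: reaches L-position 25 → W
n=28: only reaches 26(W), 23(W), 22(W), 20(W), all W → L
L entries with 1 ≤ n ≤ 28 (n=0 is outside the asked range and is not counted): n = 1, 4, 11, 14, 15, 18, 25, 28; that makes 8.

8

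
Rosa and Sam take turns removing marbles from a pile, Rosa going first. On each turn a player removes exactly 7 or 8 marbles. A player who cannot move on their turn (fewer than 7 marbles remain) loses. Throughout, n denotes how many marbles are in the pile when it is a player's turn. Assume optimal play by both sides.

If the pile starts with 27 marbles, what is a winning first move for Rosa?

Remove 7, leaving 20.

Work bottom-up. With no move the player to move loses. Otherwise the position is W if at least one move leads to an L position for the opponent, and L if every move leads to a W.
n=0: no move → L
n=1: no move → L
n=2: no move → L
n=3: no move → L
n=4: no move → L
n=5: no move → L
n=6: no move → L
n=7: reaches L-position 0 → W
n=8: reaches L-position 1 → W
n=9: reaches L-position 2 → W
n=10: reaches L-position 3 → W
n=11: reaches L-position 4 → W
n=12: reaches L-position 5 → W
n=13: reaches L-position 6 → W
n=14: reaches L-position 6 → W
n=15: only reaches 8(W), 7(W), all W → L
n=16: only reaches 9(W), 8(W), all W → L
n=17: only reaches 10(W), 9(W), all W → L
n=18: only reaches 11(W), 10(W), all W → L
n=19: only reaches 12(W), 11(W), all W → L
n=20: only reaches 13(W), 12(W), all W → L
n=21: only reaches 14(W), 13(W), all W → L
n=22: reaches L-position 15 → W
n=23: reaches L-position 16 → W
n=24: reaches L-position 17 → W
n=25: reaches L-position 18 → W
n=26: reaches L-position 19 → W
n=27: reaches L-position 20 → W
From 27, the L positions reachable in one move are: 20, 19. Any move reaching one of these is winning.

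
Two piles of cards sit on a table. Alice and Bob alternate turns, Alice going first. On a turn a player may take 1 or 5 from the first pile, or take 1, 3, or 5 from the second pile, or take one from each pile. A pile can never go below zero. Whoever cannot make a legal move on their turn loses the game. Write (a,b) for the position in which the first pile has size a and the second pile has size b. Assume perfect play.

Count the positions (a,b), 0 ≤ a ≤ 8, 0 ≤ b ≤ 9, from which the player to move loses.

Positions with no move are L. A position that does have a move is losing for the player to move precisely when every available move leads to a winning position for the opponent. Fill in the labels:
Every move lowers a or b (never raises either), so fill the grid row by row in increasing a, and left to right within a row: each cell's successors are then already labelled.
      b=0  b=1  b=2  b=3  b=4  b=5  b=6  b=7  b=8  b=9
a=0:    L    W    L    W    L    W    L    W    L    W
a=1:    W    W    W    W    W    W    W    W    W    W
a=2:    L    W    L    W    L    W    L    W    L    W
a=3:    W    W    W    W    W    W    W    W    W    W
a=4:    L    W    L    W    L    W    L    W    L    W
a=5:    W    W    W    W    W    W    W    W    W    W
a=6:    L    W    L    W    L    W    L    W    L    W
a=7:    W    W    W    W    W    W    W    W    W    W
a=8:    L    W    L    W    L    W    L    W    L    W
Cells with no legal move (terminal, hence L): (0,0).
The remaining L cells, each justified by listing all of its moves:
(0,2): the only move is to (0,1)(W), a W ⇒ L
(0,4): moves to (0,3)(W), (0,1)(W); every one is W ⇒ L
(0,6): moves to (0,5)(W), (0,3)(W), (0,1)(W); every one is W ⇒ L
(0,8): moves to (0,7)(W), (0,5)(W), (0,3)(W); every one is W ⇒ L
(2,0): the only move is to (1,0)(W), a W ⇒ L
(2,2): moves to (1,2)(W), (2,1)(W), (1,1)(W); every one is W ⇒ L
(2,4): moves to (1,4)(W), (2,3)(W), (2,1)(W), (1,3)(W); every one is W ⇒ L
(2,6): moves to (1,6)(W), (2,5)(W), (2,3)(W), (2,1)(W), (1,5)(W); every one is W ⇒ L
(2,8): moves to (1,8)(W), (2,7)(W), (2,5)(W), (2,3)(W), (1,7)(W); every one is W ⇒ L
(4,0): the only move is to (3,0)(W), a W ⇒ L
(4,2): moves to (3,2)(W), (4,1)(W), (3,1)(W); every one is W ⇒ L
(4,4): moves to (3,4)(W), (4,3)(W), (4,1)(W), (3,3)(W); every one is W ⇒ L
(4,6): moves to (3,6)(W), (4,5)(W), (4,3)(W), (4,1)(W), (3,5)(W); every one is W ⇒ L
(4,8): moves to (3,8)(W), (4,7)(W), (4,5)(W), (4,3)(W), (3,7)(W); every one is W ⇒ L
(6,0): moves to (5,0)(W), (1,0)(W); every one is W ⇒ L
(6,2): moves to (5,2)(W), (1,2)(W), (6,1)(W), (5,1)(W); every one is W ⇒ L
(6,4): moves to (5,4)(W), (1,4)(W), (6,3)(W), (6,1)(W), (5,3)(W); every one is W ⇒ L
(6,6): moves to (5,6)(W), (1,6)(W), (6,5)(W), (6,3)(W), (6,1)(W), (5,5)(W); every one is W ⇒ L
(6,8): moves to (5,8)(W), (1,8)(W), (6,7)(W), (6,5)(W), (6,3)(W), (5,7)(W); every one is W ⇒ L
(8,0): moves to (7,0)(W), (3,0)(W); every one is W ⇒ L
(8,2): moves to (7,2)(W), (3,2)(W), (8,1)(W), (7,1)(W); every one is W ⇒ L
(8,4): moves to (7,4)(W), (3,4)(W), (8,3)(W), (8,1)(W), (7,3)(W); every one is W ⇒ L
(8,6): moves to (7,6)(W), (3,6)(W), (8,5)(W), (8,3)(W), (8,1)(W), (7,5)(W); every one is W ⇒ L
(8,8): moves to (7,8)(W), (3,8)(W), (8,7)(W), (8,5)(W), (8,3)(W), (7,7)(W); every one is W ⇒ L
Every other cell has at least one move into one of the L cells above, so it is W.
L cells per row: a=0: 5, a=1: 0, a=2: 5, a=3: 0, a=4: 5, a=5: 0, a=6: 5, a=7: 0, a=8: 5; total 25.

25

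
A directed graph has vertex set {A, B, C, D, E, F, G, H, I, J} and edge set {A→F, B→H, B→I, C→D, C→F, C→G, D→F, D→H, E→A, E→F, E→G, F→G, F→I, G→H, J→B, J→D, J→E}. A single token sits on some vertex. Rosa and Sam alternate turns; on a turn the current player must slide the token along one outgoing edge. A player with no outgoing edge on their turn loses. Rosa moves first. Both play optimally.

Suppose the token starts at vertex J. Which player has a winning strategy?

Sam wins.

Compute win/loss labels from the base case upward. A position with no move is L. Any other position is W if it can reach an L in one move, else L.
Every edge goes from a vertex to one that appears earlier in the order I, H, G, F, D, A, B, C, E, J, so processing vertices in that order labels each vertex after all of its successors.
I: no outgoing edge → L
H: no outgoing edge → L
G: can move to H, which is L ⇒ W
F: can move to I, which is L ⇒ W
D: can move to H, which is L ⇒ W
A: the only move is to F(W), a W ⇒ L
B: can move to H, which is L ⇒ W
C: moves to D(W), F(W), G(W); every one is W ⇒ L
E: can move to A, which is L ⇒ W
J: moves to E(W), B(W), D(W); every one is W ⇒ L
Every move from J reaches a W position, so the mover loses.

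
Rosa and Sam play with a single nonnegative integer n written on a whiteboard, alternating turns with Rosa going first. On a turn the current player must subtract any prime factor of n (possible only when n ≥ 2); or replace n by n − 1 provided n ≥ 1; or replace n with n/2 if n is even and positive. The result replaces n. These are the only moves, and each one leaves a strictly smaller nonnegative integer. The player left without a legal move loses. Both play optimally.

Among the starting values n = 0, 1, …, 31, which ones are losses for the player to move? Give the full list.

0, 4, 9, 14, 20, 24, 30

Work bottom-up. With no move the player to move loses. Otherwise the position is W if at least one move leads to an L position for the opponent, and L if every move leads to a W.
n=0: no move → L
n=1: can move to 0, which is L ⇒ W
n=2: can move to 0, which is L ⇒ W
n=3: can move to 0, which is L ⇒ W
n=4: moves to 2(W), 3(W); every one is W ⇒ L
n=5: can move to 0, which is L ⇒ W
n=6: can move to 4, which is L ⇒ W
n=7: can move to 0, which is L ⇒ W
n=8: can move to 4, which is L ⇒ W
n=9: moves to 6(W), 8(W); every one is W ⇒ L
n=10: can move to 9, which is L ⇒ W
n=11: can move to 0, which is L ⇒ W
n=12: can move to 9, which is L ⇒ W
n=13: can move to 0, which is L ⇒ W
n=14: moves to 7(W), 12(W), 13(W); every one is W ⇒ L
n=15: can move to 14, which is L ⇒ W
n=16: can move to 14, which is L ⇒ W
n=17: can move to 0, which is L ⇒ W
n=18: can move to 9, which is L ⇒ W
n=19: can move to 0, which is L ⇒ W
n=20: moves to 10(W), 15(W), 18(W), 19(W); every one is W ⇒ L
n=21: can move to 14, which is L ⇒ W
n=22: can move to 20, which is L ⇒ W
n=23: can move to 0, which is L ⇒ W
n=24: moves to 12(W), 21(W), 22(W), 23(W); every one is W ⇒ L
n=25: can move to 20, which is L ⇒ W
n=26: can move to 24, which is L ⇒ W
n=27: can move to 24, which is L ⇒ W
n=28: can move to 14, which is L ⇒ W
n=29: can move to 0, which is L ⇒ W
n=30: moves to 15(W), 25(W), 27(W), 28(W), 29(W); every one is W ⇒ L
n=31: can move to 0, which is L ⇒ W
The losing starting values of n are exactly the entries labelled L in this table (7 of them).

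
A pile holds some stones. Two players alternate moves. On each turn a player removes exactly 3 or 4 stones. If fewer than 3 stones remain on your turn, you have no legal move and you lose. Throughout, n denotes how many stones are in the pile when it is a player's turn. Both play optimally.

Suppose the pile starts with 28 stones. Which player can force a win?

The second player wins.

Build the W/L table. Terminal = L. A non-terminal position is W if it has a move to some L; otherwise it is L.
n=0: no move → L
n=1: no move → L
n=2: no move → L
n=3: reaches L-position 0 → W
n=4: reaches L-position 1 → W
n=5: reaches L-position 2 → W
n=6: reaches L-position 2 → W
n=7: only reaches 4(W), 3(W), all W → L
n=8: only reaches 5(W), 4(W), all W → L
n=9: only reaches 6(W), 5(W), all W → L
n=10: reaches L-position 7 → W
n=11: reaches L-position 8 → W
n=12: reaches L-position 9 → W
n=13: reaches L-position 9 → W
n=14: only reaches 11(W), 10(W), all W → L
n=15: only reaches 12(W), 11(W), all W → L
n=16: only reaches 13(W), 12(W), all W → L
n=17: reaches L-position 14 → W
n=18: reaches L-position 15 → W
n=19: reaches L-position 16 → W
n=20: reaches L-position 16 → W
n=21: only reaches 18(W), 17(W), all W → L
n=22: only reaches 19(W), 18(W), all W → L
n=23: only reaches 20(W), 19(W), all W → L
n=24: reaches L-position 21 → W
n=25: reaches L-position 22 → W
n=26: reaches L-position 23 → W
n=27: reaches L-position 23 → W
n=28: only reaches 25(W), 24(W), all W → L
The starting position 28 is L: whatever the player to move does, the opponent receives a W position.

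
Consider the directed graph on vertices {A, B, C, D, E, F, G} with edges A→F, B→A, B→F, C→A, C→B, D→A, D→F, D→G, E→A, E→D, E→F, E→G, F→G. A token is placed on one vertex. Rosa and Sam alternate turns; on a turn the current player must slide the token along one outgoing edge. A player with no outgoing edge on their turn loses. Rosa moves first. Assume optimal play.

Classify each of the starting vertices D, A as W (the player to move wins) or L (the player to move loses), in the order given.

D: W, A: L

Work bottom-up. With no move the player to move loses. Otherwise the position is W if at least one move leads to an L position for the opponent, and L if every move leads to a W.
Every edge goes from a vertex to one that appears earlier in the order G, F, A, B, D, C, E, so processing vertices in that order labels each vertex after all of its successors.
G: no outgoing edge → L
F: →G(L), so W
A: →F(W) only, which is W, so L
B: →A(L), so W
D: →A(L), so W
C: →A(L), so W
E: →A(L), so W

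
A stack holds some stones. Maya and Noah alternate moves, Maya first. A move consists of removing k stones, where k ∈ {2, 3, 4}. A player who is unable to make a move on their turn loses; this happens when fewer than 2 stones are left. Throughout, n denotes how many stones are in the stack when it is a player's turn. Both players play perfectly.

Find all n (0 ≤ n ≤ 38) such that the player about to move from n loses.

Work bottom-up. With no move the player to move loses. Otherwise the position is W if at least one move leads to an L position for the opponent, and L if every move leads to a W.
n=0: no move → L
n=1: no move → L
n=2: →0(L), so W
n=3: →1(L), so W
n=4: →1(L), so W
n=5: →1(L), so W
n=6: →4(W), 3(W), 2(W) — all W, so L
n=7: →5(W), 4(W), 3(W) — all W, so L
n=8: →6(L), so W
n=9: →7(L), so W
n=10: →7(L), so W
n=11: →7(L), so W
n=12: →10(W), 9(W), 8(W) — all W, so L
n=13: →11(W), 10(W), 9(W) — all W, so L
n=14: →12(L), so W
n=15: →13(L), so W
n=16: →13(L), so W
n=17: →13(L), so W
n=18: →16(W), 15(W), 14(W) — all W, so L
n=19: →17(W), 16(W), 15(W) — all W, so L
n=20: →18(L), so W
n=21: →19(L), so W
n=22: →19(L), so W
n=23: →19(L), so W
n=24: →22(W), 21(W), 20(W) — all W, so L
n=25: →23(W), 22(W), 21(W) — all W, so L
n=26: →24(L), so W
n=27: →25(L), so W
n=28: →25(L), so W
n=29: →25(L), so W
n=30: →28(W), 27(W), 26(W) — all W, so L
n=31: →29(W), 28(W), 27(W) — all W, so L
n=32: →30(L), so W
n=33: →31(L), so W
n=34: →31(L), so W
n=35: →31(L), so W
n=36: →34(W), 33(W), 32(W) — all W, so L
n=37: →35(W), 34(W), 33(W) — all W, so L
n=38: →36(L), so W
The losing starting values of n are exactly the entries labelled L in this table (14 of them).

0, 1, 6, 7, 12, 13, 18, 19, 24, 25, 30, 31, 36, 37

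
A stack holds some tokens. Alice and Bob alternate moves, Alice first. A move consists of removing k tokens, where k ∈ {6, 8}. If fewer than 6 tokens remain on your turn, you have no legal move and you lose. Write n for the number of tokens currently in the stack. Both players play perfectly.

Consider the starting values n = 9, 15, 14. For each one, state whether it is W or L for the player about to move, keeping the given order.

Classify positions by backward induction: terminal positions (no move available) are L. From any other position, the mover wins iff some move reaches an L.
n=0: no move → L
n=1: no move → L
n=2: no move → L
n=3: no move → L
n=4: no move → L
n=5: no move → L
n=6: W (go to 0, an L position)
n=7: W (go to 1, an L position)
n=8: W (go to 2, an L position)
n=9: W (go to 3, an L position)
n=10: W (go to 4, an L position)
n=11: W (go to 5, an L position)
n=12: W (go to 4, an L position)
n=13: W (go to 5, an L position)
n=14: L (options 8(W), 6(W) are all W)
n=15: L (options 9(W), 7(W) are all W)

9: W, 15: L, 14: L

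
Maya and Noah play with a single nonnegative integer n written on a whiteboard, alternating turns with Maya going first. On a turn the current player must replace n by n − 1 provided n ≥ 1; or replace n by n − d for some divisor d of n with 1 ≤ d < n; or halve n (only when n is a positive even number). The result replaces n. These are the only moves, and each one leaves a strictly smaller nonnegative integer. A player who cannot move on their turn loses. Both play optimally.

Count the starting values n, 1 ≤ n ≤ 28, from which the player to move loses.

13

Use the standard recursion: the mover loses at a terminal position; elsewhere, the mover wins exactly when some move hands the opponent an L position.
n=0: no move → L
n=1: W (go to 0, an L position)
n=2: L (sole option 1(W) is W)
n=3: W (go to 2, an L position)
n=4: W (go to 2, an L position)
n=5: L (sole option 4(W) is W)
n=6: W (go to 5, an L position)
n=7: L (sole option 6(W) is W)
n=8: W (go to 7, an L position)
n=9: L (options 6(W), 8(W) are all W)
n=10: W (go to 5, an L position)
n=11: L (sole option 10(W) is W)
n=12: W (go to 9, an L position)
n=13: L (sole option 12(W) is W)
n=14: W (go to 7, an L position)
n=15: L (options 10(W), 12(W), 14(W) are all W)
n=16: W (go to 15, an L position)
n=17: L (sole option 16(W) is W)
n=18: W (go to 9, an L position)
n=19: L (sole option 18(W) is W)
n=20: W (go to 15, an L position)
n=21: L (options 14(W), 18(W), 20(W) are all W)
n=22: W (go to 11, an L position)
n=23: L (sole option 22(W) is W)
n=24: W (go to 21, an L position)
n=25: L (options 20(W), 24(W) are all W)
n=26: W (go to 13, an L position)
n=27: L (options 18(W), 24(W), 26(W) are all W)
n=28: W (go to 21, an L position)
L entries with 1 ≤ n ≤ 28 (n=0 is outside the asked range and is not counted): n = 2, 5, 7, 9, 11, 13, 15, 17, 19, 21, 23, 25, 27; that makes 13.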